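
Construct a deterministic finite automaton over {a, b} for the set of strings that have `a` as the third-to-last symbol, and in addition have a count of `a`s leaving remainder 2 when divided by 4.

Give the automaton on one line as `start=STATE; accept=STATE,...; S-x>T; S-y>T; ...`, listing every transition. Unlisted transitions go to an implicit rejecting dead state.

start=S0; accept=S5,S6,S9,S14; S0-a>S1; S0-b>S0; S1-a>S2; S1-b>S3; S2-a>S4; S2-b>S5; S3-a>S6; S3-b>S7; S4-a>S8; S4-b>S4; S5-a>S4; S5-b>S9; S6-a>S4; S6-b>S10; S7-a>S11; S7-b>S7; S8-a>S12; S8-b>S0; S9-a>S4; S9-b>S13; S10-a>S4; S10-b>S9; S11-a>S4; S11-b>S10; S12-a>S14; S12-b>S3; S13-a>S4; S13-b>S13; S14-a>S4; S14-b>S5

Handle the two conditions separately and then intersect. One (15 states) tracks the last 3 symbols read; the other (4 states) tracks the count of `a`s modulo 4. Each combined state is a pair, one component from each; accept when both components accept. Minimizing collapses redundant product states.
A 15-state machine:
          a    b  
>  S0     S1   S0 
   S1     S2   S3 
   S2     S4   S5 
   S3     S6   S7 
   S4     S8   S4 
 * S5     S4   S9 
 * S6     S4  S10 
   S7    S11   S7 
   S8    S12   S0 
 * S9     S4  S13 
   S10    S4   S9 
   S11    S4  S10 
   S12   S14   S3 
   S13    S4  S13 
 * S14    S4   S5 
(> = start, * = accepting)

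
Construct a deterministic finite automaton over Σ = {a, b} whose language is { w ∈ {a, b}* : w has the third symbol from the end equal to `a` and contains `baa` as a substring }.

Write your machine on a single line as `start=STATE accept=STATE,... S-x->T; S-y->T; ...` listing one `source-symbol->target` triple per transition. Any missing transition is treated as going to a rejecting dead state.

start=q0; accept=q4,q5,q6,q7; q0-a->q0; q0-b->q1; q1-a->q2; q1-b->q1; q2-a->q3; q2-b->q1; q3-a->q4; q3-b->q5; q4-a->q4; q4-b->q5; q5-a->q6; q5-b->q7; q6-a->q3; q6-b->q8; q7-a->q9; q7-b->q10; q8-a->q6; q8-b->q7; q9-a->q3; q9-b->q8; q10-a->q9; q10-b->q10

Handle the two conditions separately and then intersect. The first has 15 states tracking the last 3 symbols read; the second has 4 states tracking whether and how much of `baa` has been seen. A product state is a pair (one from each), accepting exactly when both do. Equivalent product states are then merged.
          a    b  
>  q0     q0   q1 
   q1     q2   q1 
   q2     q3   q1 
   q3     q4   q5 
 * q4     q4   q5 
 * q5     q6   q7 
 * q6     q3   q8 
 * q7     q9  q10 
   q8     q6   q7 
   q9     q3   q8 
   q10    q9  q10 
(> = start, * = accepting)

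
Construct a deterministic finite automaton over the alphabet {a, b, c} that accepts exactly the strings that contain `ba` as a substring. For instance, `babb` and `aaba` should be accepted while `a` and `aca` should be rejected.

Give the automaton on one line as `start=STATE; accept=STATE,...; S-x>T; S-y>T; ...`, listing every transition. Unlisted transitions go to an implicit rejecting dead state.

start=q0; accept=q2; q0-a>q0; q0-b>q1; q0-c>q0; q1-a>q2; q1-b>q1; q1-c>q0; q2-a>q2; q2-b>q2; q2-c>q2

Track how much of `ba` has been matched so far: state q0 is no progress, q2 is the absorbing accept state reached once `ba` has occurred. Intermediate states record partial matches; on a mismatch, fall back to the longest reusable overlap.
With 3 states:
        a   b   c  
>  q0   q0  q1  q0 
   q1   q2  q1  q0 
 * q2   q2  q2  q2 
(> = start, * = accepting)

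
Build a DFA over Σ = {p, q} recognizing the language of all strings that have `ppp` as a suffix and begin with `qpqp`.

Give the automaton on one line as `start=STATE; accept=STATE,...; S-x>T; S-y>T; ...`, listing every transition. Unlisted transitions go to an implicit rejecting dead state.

Handle the two conditions separately and then intersect. One (4 states) tracks how much of the suffix `ppp` has currently been matched; the other (6 states) tracks whether the input so far still matches the prefix `qpqp`. Each combined state is a pair, one component from each; accept when both components accept.
12 states suffice.
       p  q 
>  A   B  C 
   B   D  E 
   C   F  E 
   D   G  E 
   E   B  E 
   F   D  H 
   G   G  E 
   H   I  E 
   I   J  K 
   J   L  K 
   K   I  K 
 * L   L  K 
(> = start, * = accepting)

start=A; accept=L; A-p>B; A-q>C; B-p>D; B-q>E; C-p>F; C-q>E; D-p>G; D-q>E; E-p>B; E-q>E; F-p>D; F-q>H; G-p>G; G-q>E; H-p>I; H-q>E; I-p>J; I-q>K; J-p>L; J-q>K; K-p>I; K-q>K; L-p>L; L-q>K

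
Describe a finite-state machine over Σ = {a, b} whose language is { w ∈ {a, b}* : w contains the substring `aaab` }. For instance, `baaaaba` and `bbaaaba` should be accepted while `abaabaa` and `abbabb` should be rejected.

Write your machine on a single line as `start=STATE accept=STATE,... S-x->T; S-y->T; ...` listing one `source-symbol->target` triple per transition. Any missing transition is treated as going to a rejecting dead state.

start=q0; accept=q4; q0-a->q1; q0-b->q0; q1-a->q2; q1-b->q0; q2-a->q3; q2-b->q0; q3-a->q3; q3-b->q4; q4-a->q4; q4-b->q4

States q0..q3 record the length of the longest prefix of `aaab` that matches the current input suffix. Reaching q4 means `aaab` has been seen, and we stay there forever. Accept from q4.
        a   b  
>  q0   q1  q0 
   q1   q2  q0 
   q2   q3  q0 
   q3   q3  q4 
 * q4   q4  q4 
(> = start, * = accepting)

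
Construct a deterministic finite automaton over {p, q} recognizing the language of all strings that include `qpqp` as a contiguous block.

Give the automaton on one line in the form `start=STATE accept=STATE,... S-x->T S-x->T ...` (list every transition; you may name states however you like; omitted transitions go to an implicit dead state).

start=S0 accept=S4 S0-p->S0 S0-q->S1 S1-p->S2 S1-q->S1 S2-p->S0 S2-q->S3 S3-p->S4 S3-q->S1 S4-p->S4 S4-q->S4

States S0..S3 record the length of the longest prefix of `qpqp` that matches the current input suffix. Reaching S4 means `qpqp` has been seen, and we stay there forever. Accept from S4.
5 states suffice.
        p   q  
>  S0   S0  S1 
   S1   S2  S1 
   S2   S0  S3 
   S3   S4  S1 
 * S4   S4  S4 
(> = start, * = accepting)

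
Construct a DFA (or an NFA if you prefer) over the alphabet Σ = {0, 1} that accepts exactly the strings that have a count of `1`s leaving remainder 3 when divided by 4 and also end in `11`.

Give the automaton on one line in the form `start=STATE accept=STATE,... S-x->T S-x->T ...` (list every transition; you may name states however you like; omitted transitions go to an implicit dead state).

Build one automaton per condition and run them in lockstep. The first has 4 states tracking the count of `1`s modulo 4; the second has 3 states tracking how much of the suffix `11` has currently been matched. A product state is a pair (one from each), accepting exactly when both do.
With 12 states:
          0    1  
>  S0     S0   S1 
   S1     S2   S3 
   S2     S2   S4 
   S3     S5   S6 
   S4     S5   S6 
   S5     S5   S7 
 * S6     S8   S9 
   S7     S8   S9 
   S8     S8  S10 
   S9     S0  S11 
   S10    S0  S11 
   S11    S2   S3 
(> = start, * = accepting)

start=S0 accept=S6 S0-0->S0 S0-1->S1 S1-0->S2 S1-1->S3 S2-0->S2 S2-1->S4 S3-0->S5 S3-1->S6 S4-0->S5 S4-1->S6 S5-0->S5 S5-1->S7 S6-0->S8 S6-1->S9 S7-0->S8 S7-1->S9 S8-0->S8 S8-1->S10 S9-0->S0 S9-1->S11 S10-0->S0 S10-1->S11 S11-0->S2 S11-1->S3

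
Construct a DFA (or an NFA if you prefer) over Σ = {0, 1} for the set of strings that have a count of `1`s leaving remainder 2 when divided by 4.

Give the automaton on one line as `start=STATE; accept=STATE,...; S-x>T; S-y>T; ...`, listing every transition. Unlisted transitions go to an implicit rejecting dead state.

start=q0; accept=q2; q0-0>q0; q0-1>q1; q1-0>q1; q1-1>q2; q2-0>q2; q2-1>q3; q3-0>q3; q3-1>q0

Keep the running count of `1`s modulo 4: each `1` advances along the cycle q0 → q1 → q2 → q3 → q0 while other symbols loop. Accept at q2.
4 states suffice.
        0   1  
>  q0   q0  q1 
   q1   q1  q2 
 * q2   q2  q3 
   q3   q3  q0 
(> = start, * = accepting)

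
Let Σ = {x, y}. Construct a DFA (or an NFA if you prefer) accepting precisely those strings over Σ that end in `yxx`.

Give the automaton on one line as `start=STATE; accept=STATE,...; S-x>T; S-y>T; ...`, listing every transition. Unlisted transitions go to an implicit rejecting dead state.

start=q0; accept=q3; q0-x>q0; q0-y>q1; q1-x>q2; q1-y>q1; q2-x>q3; q2-y>q1; q3-x>q0; q3-y>q1

Let each state record the length of the longest suffix of the input read so far that is also a prefix of `yxx`. q1 means the last symbol is `y`; q2 means the last 2 symbols are `yx`; q3 means the last 3 symbols are `yxx`. Accept only at q3, where the string currently ends in `yxx`.
4 states suffice.
        x   y  
>  q0   q0  q1 
   q1   q2  q1 
   q2   q3  q1 
 * q3   q0  q1 
(> = start, * = accepting)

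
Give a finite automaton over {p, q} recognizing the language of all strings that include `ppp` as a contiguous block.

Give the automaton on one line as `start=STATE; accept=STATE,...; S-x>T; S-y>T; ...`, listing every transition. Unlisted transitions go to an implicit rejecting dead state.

start=S0; accept=S3; S0-p>S1; S0-q>S0; S1-p>S2; S1-q>S0; S2-p>S3; S2-q>S0; S3-p>S3; S3-q>S3

States S0..S2 record the length of the longest prefix of `ppp` that matches the current input suffix. Reaching S3 means `ppp` has been seen, and we stay there forever. Accept from S3.
A 4-state machine:
        p   q  
>  S0   S1  S0 
   S1   S2  S0 
   S2   S3  S0 
 * S3   S3  S3 
(> = start, * = accepting)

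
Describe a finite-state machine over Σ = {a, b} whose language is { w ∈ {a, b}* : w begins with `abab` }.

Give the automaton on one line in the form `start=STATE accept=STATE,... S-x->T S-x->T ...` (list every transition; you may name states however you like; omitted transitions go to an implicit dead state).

Walk along `abab` while the input agrees: from s0 take `a` to s1, and so on. Any deviation drops to the rejecting sink s5. Once s4 is reached the prefix is confirmed and every continuation is accepted.
With 6 states:
        a   b  
>  s0   s1  s5 
   s1   s5  s2 
   s2   s3  s5 
   s3   s5  s4 
 * s4   s4  s4 
   s5   s5  s5 
(> = start, * = accepting)

start=s0 accept=s4 s0-a->s1 s0-b->s5 s1-a->s5 s1-b->s2 s2-a->s3 s2-b->s5 s3-a->s5 s3-b->s4 s4-a->s4 s4-b->s4 s5-a->s5 s5-b->s5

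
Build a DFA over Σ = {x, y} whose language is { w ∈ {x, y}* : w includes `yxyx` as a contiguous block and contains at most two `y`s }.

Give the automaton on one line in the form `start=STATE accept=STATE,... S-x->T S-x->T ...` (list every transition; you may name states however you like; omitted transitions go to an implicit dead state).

Run two small machines in parallel and take their product. The first has 5 states tracking whether and how much of `yxyx` has been seen; the second has 4 states tracking the count of `y`s, saturating at 3. A product state is a pair (one from each), accepting exactly when both do. Minimizing collapses redundant product states.
A 6-state machine:
        x   y  
>  q0   q0  q1 
   q1   q2  q3 
   q2   q3  q4 
   q3   q3  q3 
   q4   q5  q3 
 * q5   q5  q3 
(> = start, * = accepting)

start=q0 accept=q5 q0-x->q0 q0-y->q1 q1-x->q2 q1-y->q3 q2-x->q3 q2-y->q4 q3-x->q3 q3-y->q3 q4-x->q5 q4-y->q3 q5-x->q5 q5-y->q3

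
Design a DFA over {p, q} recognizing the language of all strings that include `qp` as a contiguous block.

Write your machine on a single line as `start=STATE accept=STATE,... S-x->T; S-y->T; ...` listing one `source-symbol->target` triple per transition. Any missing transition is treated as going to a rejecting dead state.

start=S0; accept=S2; S0-p->S0; S0-q->S1; S1-p->S2; S1-q->S1; S2-p->S2; S2-q->S2

Track how much of `qp` has been matched so far: state S0 is no progress, S2 is the absorbing accept state reached once `qp` has occurred. Intermediate states record partial matches; on a mismatch, fall back to the longest reusable overlap.
        p   q  
>  S0   S0  S1 
   S1   S2  S1 
 * S2   S2  S2 
(> = start, * = accepting)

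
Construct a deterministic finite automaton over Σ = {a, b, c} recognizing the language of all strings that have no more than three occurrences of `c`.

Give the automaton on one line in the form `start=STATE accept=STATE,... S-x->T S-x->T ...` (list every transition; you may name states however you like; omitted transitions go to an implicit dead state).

Only the number of `c`s matters, and only up to 4. Make a chain S0 → S1 → S2 → S3 → S4 advanced by each `c` (with S4 absorbing); every other symbol self-loops. The accepting set is {S0, S1, S2, S3}.
A 5-state machine:
        a   b   c  
>* S0   S0  S0  S1 
 * S1   S1  S1  S2 
 * S2   S2  S2  S3 
 * S3   S3  S3  S4 
   S4   S4  S4  S4 
(> = start, * = accepting)

start=S0 accept=S0,S1,S2,S3 S0-a->S0 S0-b->S0 S0-c->S1 S1-a->S1 S1-b->S1 S1-c->S2 S2-a->S2 S2-b->S2 S2-c->S3 S3-a->S3 S3-b->S3 S3-c->S4 S4-a->S4 S4-b->S4 S4-c->S4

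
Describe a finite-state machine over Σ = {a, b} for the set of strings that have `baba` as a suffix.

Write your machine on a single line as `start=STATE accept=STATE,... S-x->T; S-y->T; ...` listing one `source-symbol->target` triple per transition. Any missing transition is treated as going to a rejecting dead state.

start=S0; accept=S4; S0-a->S0; S0-b->S1; S1-a->S2; S1-b->S1; S2-a->S0; S2-b->S3; S3-a->S4; S3-b->S1; S4-a->S0; S4-b->S3

Let each state record the length of the longest suffix of the input read so far that is also a prefix of `baba`. S1 means the last symbol is `b`; S2 means the last 2 symbols are `ba`; S3 means the last 3 symbols are `bab`; S4 means the last 4 symbols are `baba`. Accept only at S4, where the string currently ends in `baba`.
With 5 states:
        a   b  
>  S0   S0  S1 
   S1   S2  S1 
   S2   S0  S3 
   S3   S4  S1 
 * S4   S0  S3 
(> = start, * = accepting)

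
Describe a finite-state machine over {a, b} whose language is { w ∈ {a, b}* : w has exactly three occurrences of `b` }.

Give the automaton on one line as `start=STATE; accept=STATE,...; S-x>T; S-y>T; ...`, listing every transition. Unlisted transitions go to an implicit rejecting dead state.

Only the number of `b`s matters, and only up to 4. Make a chain s0 → s1 → s2 → s3 → s4 advanced by each `b` (with s4 absorbing); every other symbol self-loops. The accepting set is {s3}.
A 5-state machine:
        a   b  
>  s0   s0  s1 
   s1   s1  s2 
   s2   s2  s3 
 * s3   s3  s4 
   s4   s4  s4 
(> = start, * = accepting)

start=s0; accept=s3; s0-a>s0; s0-b>s1; s1-a>s1; s1-b>s2; s2-a>s2; s2-b>s3; s3-a>s3; s3-b>s4; s4-a>s4; s4-b>s4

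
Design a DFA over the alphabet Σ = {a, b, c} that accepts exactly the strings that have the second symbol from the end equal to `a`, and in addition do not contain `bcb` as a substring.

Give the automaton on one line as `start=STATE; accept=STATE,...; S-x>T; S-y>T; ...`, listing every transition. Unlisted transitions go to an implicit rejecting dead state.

Handle the two conditions separately and then intersect. One (13 states) tracks the last 2 symbols read; the other (4 states) tracks partial matches of the forbidden pattern `bcb`. Each combined state is a pair, one component from each; accept when both components accept. After merging equivalent states the machine shrinks.
8 states suffice.
        a   b   c  
>  q0   q1  q2  q0 
   q1   q3  q4  q5 
   q2   q1  q2  q6 
 * q3   q3  q4  q5 
 * q4   q1  q2  q6 
 * q5   q1  q2  q0 
   q6   q1  q7  q0 
   q7   q7  q7  q7 
(> = start, * = accepting)

start=q0; accept=q3,q4,q5; q0-a>q1; q0-b>q2; q0-c>q0; q1-a>q3; q1-b>q4; q1-c>q5; q2-a>q1; q2-b>q2; q2-c>q6; q3-a>q3; q3-b>q4; q3-c>q5; q4-a>q1; q4-b>q2; q4-c>q6; q5-a>q1; q5-b>q2; q5-c>q0; q6-a>q1; q6-b>q7; q6-c>q0; q7-a>q7; q7-b>q7; q7-c>q7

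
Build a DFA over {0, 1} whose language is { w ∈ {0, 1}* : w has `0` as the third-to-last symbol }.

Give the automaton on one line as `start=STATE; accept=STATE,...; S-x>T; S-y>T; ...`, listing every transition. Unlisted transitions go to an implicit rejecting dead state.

start=q0; accept=q7,q8,q9,q10; q0-0>q1; q0-1>q2; q1-0>q3; q1-1>q4; q2-0>q5; q2-1>q6; q3-0>q7; q3-1>q8; q4-0>q9; q4-1>q10; q5-0>q11; q5-1>q12; q6-0>q13; q6-1>q14; q7-0>q7; q7-1>q8; q8-0>q9; q8-1>q10; q9-0>q11; q9-1>q12; q10-0>q13; q10-1>q14; q11-0>q7; q11-1>q8; q12-0>q9; q12-1>q10; q13-0>q11; q13-1>q12; q14-0>q13; q14-1>q14

Because acceptance depends on a position counted from the end, the machine has to buffer the most recent 3 symbols. Make each state the string of the last up-to-3 symbols read; on input `x` shift the window left and append `x`. Accept when the buffered window has length 3 and begins with `0`.
A 15-state machine:
          0    1  
>  q0     q1   q2 
   q1     q3   q4 
   q2     q5   q6 
   q3     q7   q8 
   q4     q9  q10 
   q5    q11  q12 
   q6    q13  q14 
 * q7     q7   q8 
 * q8     q9  q10 
 * q9    q11  q12 
 * q10   q13  q14 
   q11    q7   q8 
   q12    q9  q10 
   q13   q11  q12 
   q14   q13  q14 
(> = start, * = accepting)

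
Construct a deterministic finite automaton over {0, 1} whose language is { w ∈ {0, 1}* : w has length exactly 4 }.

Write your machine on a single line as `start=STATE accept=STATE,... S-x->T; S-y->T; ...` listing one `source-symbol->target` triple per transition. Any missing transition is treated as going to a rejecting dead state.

start=q0; accept=q4; q0-0->q1; q0-1->q1; q1-0->q2; q1-1->q2; q2-0->q3; q2-1->q3; q3-0->q4; q3-1->q4; q4-0->q5; q4-1->q5; q5-0->q5; q5-1->q5

We only need to distinguish lengths 0, 1, …, 4, and '>4'. Chain q0 → q1 → q2 → q3 → q4 → q5 on every symbol, with q5 looping. Accepting states: {q4}.
6 states suffice.
        0   1  
>  q0   q1  q1 
   q1   q2  q2 
   q2   q3  q3 
   q3   q4  q4 
 * q4   q5  q5 
   q5   q5  q5 
(> = start, * = accepting)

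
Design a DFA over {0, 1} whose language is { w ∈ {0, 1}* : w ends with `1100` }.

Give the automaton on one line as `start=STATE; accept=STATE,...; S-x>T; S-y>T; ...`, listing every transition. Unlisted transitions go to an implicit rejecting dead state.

start=S0; accept=S4; S0-0>S0; S0-1>S1; S1-0>S0; S1-1>S2; S2-0>S3; S2-1>S2; S3-0>S4; S3-1>S1; S4-0>S0; S4-1>S1

Let each state record the length of the longest suffix of the input read so far that is also a prefix of `1100`. S1 means the last symbol is `1`; S2 means the last 2 symbols are `11`; S3 means the last 3 symbols are `110`; S4 means the last 4 symbols are `1100`. Accept only at S4, where the string currently ends in `1100`.
With 5 states:
        0   1  
>  S0   S0  S1 
   S1   S0  S2 
   S2   S3  S2 
   S3   S4  S1 
 * S4   S0  S1 
(> = start, * = accepting)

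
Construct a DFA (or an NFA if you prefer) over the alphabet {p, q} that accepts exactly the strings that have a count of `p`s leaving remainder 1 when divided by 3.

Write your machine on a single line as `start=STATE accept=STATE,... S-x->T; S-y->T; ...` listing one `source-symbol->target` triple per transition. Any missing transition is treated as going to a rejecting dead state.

start=S0; accept=S1; S0-p->S1; S0-q->S0; S1-p->S2; S1-q->S1; S2-p->S0; S2-q->S2

Keep the running count of `p`s modulo 3: each `p` advances along the cycle S0 → S1 → S2 → S0 while other symbols loop. Accept at S1.
3 states suffice.
        p   q  
>  S0   S1  S0 
 * S1   S2  S1 
   S2   S0  S2 
(> = start, * = accepting)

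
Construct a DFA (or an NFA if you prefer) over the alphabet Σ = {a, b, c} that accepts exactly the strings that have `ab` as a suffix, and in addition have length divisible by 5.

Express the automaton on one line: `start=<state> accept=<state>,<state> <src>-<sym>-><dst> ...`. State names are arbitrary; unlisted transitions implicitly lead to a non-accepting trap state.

Run two small machines in parallel and take their product. One (3 states) tracks how much of the suffix `ab` has currently been matched; the other (5 states) tracks the input length modulo 5. Each combined state is a pair, one component from each; accept when both components accept.
With 15 states:
          a    b    c  
>  q0     q1   q2   q2 
   q1     q3   q4   q5 
   q2     q3   q5   q5 
   q3     q6   q7   q8 
   q4     q6   q8   q8 
   q5     q6   q8   q8 
   q6     q9  q10  q11 
   q7     q9  q11  q11 
   q8     q9  q11  q11 
   q9    q12  q13   q0 
   q10   q12   q0   q0 
   q11   q12   q0   q0 
   q12    q1  q14   q2 
 * q13    q1   q2   q2 
   q14    q3   q5   q5 
(> = start, * = accepting)

start=q0 accept=q13 q0-a->q1 q0-b->q2 q0-c->q2 q1-a->q3 q1-b->q4 q1-c->q5 q2-a->q3 q2-b->q5 q2-c->q5 q3-a->q6 q3-b->q7 q3-c->q8 q4-a->q6 q4-b->q8 q4-c->q8 q5-a->q6 q5-b->q8 q5-c->q8 q6-a->q9 q6-b->q10 q6-c->q11 q7-a->q9 q7-b->q11 q7-c->q11 q8-a->q9 q8-b->q11 q8-c->q11 q9-a->q12 q9-b->q13 q9-c->q0 q10-a->q12 q10-b->q0 q10-c->q0 q11-a->q12 q11-b->q0 q11-c->q0 q12-a->q1 q12-b->q14 q12-c->q2 q13-a->q1 q13-b->q2 q13-c->q2 q14-a->q3 q14-b->q5 q14-c->q5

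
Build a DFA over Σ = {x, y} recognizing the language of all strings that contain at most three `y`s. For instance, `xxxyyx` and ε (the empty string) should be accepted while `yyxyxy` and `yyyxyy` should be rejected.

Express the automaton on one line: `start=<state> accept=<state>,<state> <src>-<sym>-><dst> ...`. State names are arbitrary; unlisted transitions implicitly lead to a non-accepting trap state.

start=q0 accept=q0,q1,q2,q3 q0-x->q0 q0-y->q1 q1-x->q1 q1-y->q2 q2-x->q2 q2-y->q3 q3-x->q3 q3-y->q4 q4-x->q4 q4-y->q4

Only the number of `y`s matters, and only up to 4. Make a chain q0 → q1 → q2 → q3 → q4 advanced by each `y` (with q4 absorbing); every other symbol self-loops. The accepting set is {q0, q1, q2, q3}.
A 5-state machine:
        x   y  
>* q0   q0  q1 
 * q1   q1  q2 
 * q2   q2  q3 
 * q3   q3  q4 
   q4   q4  q4 
(> = start, * = accepting)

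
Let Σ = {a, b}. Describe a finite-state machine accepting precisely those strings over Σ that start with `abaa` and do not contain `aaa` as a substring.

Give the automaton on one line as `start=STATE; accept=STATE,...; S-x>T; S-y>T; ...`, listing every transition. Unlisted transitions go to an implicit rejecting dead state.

Handle the two conditions separately and then intersect. The first has 6 states tracking whether the input so far still matches the prefix `abaa`; the second has 4 states tracking partial matches of the forbidden pattern `aaa`. A product state is a pair (one from each), accepting exactly when both do.
A 12-state machine:
          a    b  
>  q0     q1   q2 
   q1     q3   q4 
   q2     q5   q2 
   q3     q6   q2 
   q4     q7   q2 
   q5     q3   q2 
   q6     q6   q6 
   q7     q8   q2 
 * q8     q9  q10 
   q9     q9   q9 
 * q10   q11  q10 
 * q11    q8  q10 
(> = start, * = accepting)

start=q0; accept=q8,q10,q11; q0-a>q1; q0-b>q2; q1-a>q3; q1-b>q4; q2-a>q5; q2-b>q2; q3-a>q6; q3-b>q2; q4-a>q7; q4-b>q2; q5-a>q3; q5-b>q2; q6-a>q6; q6-b>q6; q7-a>q8; q7-b>q2; q8-a>q9; q8-b>q10; q9-a>q9; q9-b>q9; q10-a>q11; q10-b>q10; q11-a>q8; q11-b>q10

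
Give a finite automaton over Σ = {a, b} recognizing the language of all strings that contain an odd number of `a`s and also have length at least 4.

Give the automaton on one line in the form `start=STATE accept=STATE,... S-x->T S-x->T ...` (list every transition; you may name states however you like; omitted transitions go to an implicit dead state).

Handle the two conditions separately and then intersect. The first has 2 states tracking the count of `a`s modulo 2; the second has 6 states tracking the input length, saturating at 5. A product state is a pair (one from each), accepting exactly when both do.
          a    b  
>  S0     S1   S2 
   S1     S3   S4 
   S2     S4   S3 
   S3     S5   S6 
   S4     S6   S5 
   S5     S7   S8 
   S6     S8   S7 
   S7     S9  S10 
 * S8    S10   S9 
 * S9    S10   S9 
   S10    S9  S10 
(> = start, * = accepting)

start=S0 accept=S8,S9 S0-a->S1 S0-b->S2 S1-a->S3 S1-b->S4 S2-a->S4 S2-b->S3 S3-a->S5 S3-b->S6 S4-a->S6 S4-b->S5 S5-a->S7 S5-b->S8 S6-a->S8 S6-b->S7 S7-a->S9 S7-b->S10 S8-a->S10 S8-b->S9 S9-a->S10 S9-b->S9 S10-a->S9 S10-b->S10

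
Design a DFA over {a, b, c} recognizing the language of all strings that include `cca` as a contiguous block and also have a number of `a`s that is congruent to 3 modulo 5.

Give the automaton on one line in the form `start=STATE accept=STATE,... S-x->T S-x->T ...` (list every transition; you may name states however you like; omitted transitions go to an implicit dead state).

start=S0 accept=S16 S0-a->S1 S0-b->S0 S0-c->S2 S1-a->S3 S1-b->S1 S1-c->S4 S2-a->S1 S2-b->S0 S2-c->S5 S3-a->S6 S3-b->S3 S3-c->S7 S4-a->S3 S4-b->S1 S4-c->S8 S5-a->S9 S5-b->S0 S5-c->S5 S6-a->S10 S6-b->S6 S6-c->S11 S7-a->S6 S7-b->S3 S7-c->S12 S8-a->S13 S8-b->S1 S8-c->S8 S9-a->S13 S9-b->S9 S9-c->S9 S10-a->S0 S10-b->S10 S10-c->S14 S11-a->S10 S11-b->S6 S11-c->S15 S12-a->S16 S12-b->S3 S12-c->S12 S13-a->S16 S13-b->S13 S13-c->S13 S14-a->S0 S14-b->S10 S14-c->S17 S15-a->S18 S15-b->S6 S15-c->S15 S16-a->S18 S16-b->S16 S16-c->S16 S17-a->S19 S17-b->S10 S17-c->S17 S18-a->S19 S18-b->S18 S18-c->S18 S19-a->S9 S19-b->S19 S19-c->S19

Build one automaton per condition and run them in lockstep. The first has 4 states tracking whether and how much of `cca` has been seen; the second has 5 states tracking the count of `a`s modulo 5. A product state is a pair (one from each), accepting exactly when both do.
With 20 states:
          a    b    c  
>  S0     S1   S0   S2 
   S1     S3   S1   S4 
   S2     S1   S0   S5 
   S3     S6   S3   S7 
   S4     S3   S1   S8 
   S5     S9   S0   S5 
   S6    S10   S6  S11 
   S7     S6   S3  S12 
   S8    S13   S1   S8 
   S9    S13   S9   S9 
   S10    S0  S10  S14 
   S11   S10   S6  S15 
   S12   S16   S3  S12 
   S13   S16  S13  S13 
   S14    S0  S10  S17 
   S15   S18   S6  S15 
 * S16   S18  S16  S16 
   S17   S19  S10  S17 
   S18   S19  S18  S18 
   S19    S9  S19  S19 
(> = start, * = accepting)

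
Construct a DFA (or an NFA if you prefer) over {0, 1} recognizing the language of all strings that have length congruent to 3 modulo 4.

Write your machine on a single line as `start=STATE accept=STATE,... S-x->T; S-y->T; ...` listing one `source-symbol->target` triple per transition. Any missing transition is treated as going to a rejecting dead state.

Count input length modulo 4: every symbol advances one step around the cycle q0 → q1 → q2 → q3 → q0. Accept at q3.
A 4-state machine:
        0   1  
>  q0   q1  q1 
   q1   q2  q2 
   q2   q3  q3 
 * q3   q0  q0 
(> = start, * = accepting)

start=q0; accept=q3; q0-0->q1; q0-1->q1; q1-0->q2; q1-1->q2; q2-0->q3; q2-1->q3; q3-0->q0; q3-1->q0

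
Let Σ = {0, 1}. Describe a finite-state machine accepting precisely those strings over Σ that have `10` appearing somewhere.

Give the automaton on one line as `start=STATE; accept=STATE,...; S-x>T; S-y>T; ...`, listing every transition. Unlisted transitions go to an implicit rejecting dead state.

Track how much of `10` has been matched so far: state q0 is no progress, q2 is the absorbing accept state reached once `10` has occurred. Intermediate states record partial matches; on a mismatch, fall back to the longest reusable overlap.
3 states suffice.
        0   1  
>  q0   q0  q1 
   q1   q2  q1 
 * q2   q2  q2 
(> = start, * = accepting)

start=q0; accept=q2; q0-0>q0; q0-1>q1; q1-0>q2; q1-1>q1; q2-0>q2; q2-1>q2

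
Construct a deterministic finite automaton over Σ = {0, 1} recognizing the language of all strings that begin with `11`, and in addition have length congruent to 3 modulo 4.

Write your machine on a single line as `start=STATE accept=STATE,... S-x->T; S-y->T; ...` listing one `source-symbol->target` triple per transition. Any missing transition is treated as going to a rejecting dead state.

start=s0; accept=s4; s0-0->s1; s0-1->s2; s1-0->s1; s1-1->s1; s2-0->s1; s2-1->s3; s3-0->s4; s3-1->s4; s4-0->s5; s4-1->s5; s5-0->s6; s5-1->s6; s6-0->s3; s6-1->s3

Handle the two conditions separately and then intersect. The first has 4 states tracking whether the input so far still matches the prefix `11`; the second has 4 states tracking the input length modulo 4. A product state is a pair (one from each), accepting exactly when both do. After merging equivalent states the machine shrinks.
A 7-state machine:
        0   1  
>  s0   s1  s2 
   s1   s1  s1 
   s2   s1  s3 
   s3   s4  s4 
 * s4   s5  s5 
   s5   s6  s6 
   s6   s3  s3 
(> = start, * = accepting)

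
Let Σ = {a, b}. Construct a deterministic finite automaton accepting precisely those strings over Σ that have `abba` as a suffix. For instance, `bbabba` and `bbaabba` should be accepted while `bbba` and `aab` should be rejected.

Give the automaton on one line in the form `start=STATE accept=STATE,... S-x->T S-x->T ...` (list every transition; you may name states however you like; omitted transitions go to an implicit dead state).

start=s0 accept=s4 s0-a->s1 s0-b->s0 s1-a->s1 s1-b->s2 s2-a->s1 s2-b->s3 s3-a->s4 s3-b->s0 s4-a->s1 s4-b->s2

Remember how much of `abba` the current input suffix matches. State s0 means no match yet; s1 means the last symbol is `a`; s2 means the last 2 symbols are `ab`; s3 means the last 3 symbols are `abb`; s4 means the last 4 symbols are `abba`. Only s4 accepts. On a mismatch, fall back to the longest proper suffix that is still a prefix of `abba`.
A 5-state machine:
        a   b  
>  s0   s1  s0 
   s1   s1  s2 
   s2   s1  s3 
   s3   s4  s0 
 * s4   s1  s2 
(> = start, * = accepting)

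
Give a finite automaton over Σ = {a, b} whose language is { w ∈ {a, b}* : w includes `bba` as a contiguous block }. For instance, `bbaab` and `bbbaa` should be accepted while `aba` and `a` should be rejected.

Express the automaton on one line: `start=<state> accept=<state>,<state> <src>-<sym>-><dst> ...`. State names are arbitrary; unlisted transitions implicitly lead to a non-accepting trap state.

States S0..S2 record the length of the longest prefix of `bba` that matches the current input suffix. Reaching S3 means `bba` has been seen, and we stay there forever. Accept from S3.
4 states suffice.
        a   b  
>  S0   S0  S1 
   S1   S0  S2 
   S2   S3  S2 
 * S3   S3  S3 
(> = start, * = accepting)

start=S0 accept=S3 S0-a->S0 S0-b->S1 S1-a->S0 S1-b->S2 S2-a->S3 S2-b->S2 S3-a->S3 S3-b->S3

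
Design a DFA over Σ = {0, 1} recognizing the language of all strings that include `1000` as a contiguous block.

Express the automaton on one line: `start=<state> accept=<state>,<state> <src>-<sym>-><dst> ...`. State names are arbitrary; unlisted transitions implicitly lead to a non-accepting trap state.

start=q0 accept=q4 q0-0->q0 q0-1->q1 q1-0->q2 q1-1->q1 q2-0->q3 q2-1->q1 q3-0->q4 q3-1->q1 q4-0->q4 q4-1->q4

Track how much of `1000` has been matched so far: state q0 is no progress, q4 is the absorbing accept state reached once `1000` has occurred. Intermediate states record partial matches; on a mismatch, fall back to the longest reusable overlap.
        0   1  
>  q0   q0  q1 
   q1   q2  q1 
   q2   q3  q1 
   q3   q4  q1 
 * q4   q4  q4 
(> = start, * = accepting)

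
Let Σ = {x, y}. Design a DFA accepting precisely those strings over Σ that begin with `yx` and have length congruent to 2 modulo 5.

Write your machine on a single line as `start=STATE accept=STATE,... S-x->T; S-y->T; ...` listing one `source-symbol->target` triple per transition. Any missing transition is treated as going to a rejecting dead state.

Run two small machines in parallel and take their product. One (4 states) tracks whether the input so far still matches the prefix `yx`; the other (5 states) tracks the input length modulo 5. Each combined state is a pair, one component from each; accept when both components accept. Minimizing collapses redundant product states.
With 8 states:
       x  y 
>  A   B  C 
   B   B  B 
   C   D  B 
 * D   E  E 
   E   F  F 
   F   G  G 
   G   H  H 
   H   D  D 
(> = start, * = accepting)

start=A; accept=D; A-x->B; A-y->C; B-x->B; B-y->B; C-x->D; C-y->B; D-x->E; D-y->E; E-x->F; E-y->F; F-x->G; F-y->G; G-x->H; G-y->H; H-x->D; H-y->D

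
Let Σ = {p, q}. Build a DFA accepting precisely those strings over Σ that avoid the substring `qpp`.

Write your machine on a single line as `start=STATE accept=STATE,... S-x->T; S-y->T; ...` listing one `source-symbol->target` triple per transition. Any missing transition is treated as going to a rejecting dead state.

This is the complement of 'contains `qpp`'. Use the same substring-matching states — S0 through S3 holding how much of `qpp` has just been matched — but flip the accepting set: everything except the trap S3 accepts.
A 4-state machine:
        p   q  
>* S0   S0  S1 
 * S1   S2  S1 
 * S2   S3  S1 
   S3   S3  S3 
(> = start, * = accepting)

start=S0; accept=S0,S1,S2; S0-p->S0; S0-q->S1; S1-p->S2; S1-q->S1; S2-p->S3; S2-q->S1; S3-p->S3; S3-q->S3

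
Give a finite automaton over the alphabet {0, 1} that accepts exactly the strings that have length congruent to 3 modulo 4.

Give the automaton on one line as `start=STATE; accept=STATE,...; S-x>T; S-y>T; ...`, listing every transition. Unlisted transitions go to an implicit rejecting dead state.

Count input length modulo 4: every symbol advances one step around the cycle S0 → S1 → S2 → S3 → S0. Accept at S3.
4 states suffice.
        0   1  
>  S0   S1  S1 
   S1   S2  S2 
   S2   S3  S3 
 * S3   S0  S0 
(> = start, * = accepting)

start=S0; accept=S3; S0-0>S1; S0-1>S1; S1-0>S2; S1-1>S2; S2-0>S3; S2-1>S3; S3-0>S0; S3-1>S0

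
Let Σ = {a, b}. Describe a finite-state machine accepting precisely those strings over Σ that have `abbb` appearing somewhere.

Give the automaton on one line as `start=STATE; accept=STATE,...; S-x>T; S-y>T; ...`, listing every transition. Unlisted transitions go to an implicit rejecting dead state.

start=q0; accept=q4; q0-a>q1; q0-b>q0; q1-a>q1; q1-b>q2; q2-a>q1; q2-b>q3; q3-a>q1; q3-b>q4; q4-a>q4; q4-b>q4

Track how much of `abbb` has been matched so far: state q0 is no progress, q4 is the absorbing accept state reached once `abbb` has occurred. Intermediate states record partial matches; on a mismatch, fall back to the longest reusable overlap.
With 5 states:
        a   b  
>  q0   q1  q0 
   q1   q1  q2 
   q2   q1  q3 
   q3   q1  q4 
 * q4   q4  q4 
(> = start, * = accepting)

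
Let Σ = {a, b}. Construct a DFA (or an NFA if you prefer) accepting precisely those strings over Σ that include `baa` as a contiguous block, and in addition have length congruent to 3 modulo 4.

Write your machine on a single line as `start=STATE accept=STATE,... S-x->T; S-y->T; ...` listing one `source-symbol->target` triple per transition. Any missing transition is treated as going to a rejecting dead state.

start=q0; accept=q9; q0-a->q1; q0-b->q2; q1-a->q3; q1-b->q4; q2-a->q5; q2-b->q4; q3-a->q6; q3-b->q7; q4-a->q8; q4-b->q7; q5-a->q9; q5-b->q7; q6-a->q0; q6-b->q10; q7-a->q11; q7-b->q10; q8-a->q12; q8-b->q10; q9-a->q12; q9-b->q12; q10-a->q13; q10-b->q2; q11-a->q14; q11-b->q2; q12-a->q14; q12-b->q14; q13-a->q15; q13-b->q4; q14-a->q15; q14-b->q15; q15-a->q9; q15-b->q9

Run two small machines in parallel and take their product. The first has 4 states tracking whether and how much of `baa` has been seen; the second has 4 states tracking the input length modulo 4. A product state is a pair (one from each), accepting exactly when both do.
With 16 states:
          a    b  
>  q0     q1   q2 
   q1     q3   q4 
   q2     q5   q4 
   q3     q6   q7 
   q4     q8   q7 
   q5     q9   q7 
   q6     q0  q10 
   q7    q11  q10 
   q8    q12  q10 
 * q9    q12  q12 
   q10   q13   q2 
   q11   q14   q2 
   q12   q14  q14 
   q13   q15   q4 
   q14   q15  q15 
   q15    q9   q9 
(> = start, * = accepting)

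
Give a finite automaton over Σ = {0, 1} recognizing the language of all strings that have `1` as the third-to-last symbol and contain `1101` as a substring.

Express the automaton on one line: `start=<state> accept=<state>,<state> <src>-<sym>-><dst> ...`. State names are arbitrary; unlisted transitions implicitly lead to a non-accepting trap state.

start=q0 accept=q4,q7,q8,q9 q0-0->q0 q0-1->q1 q1-0->q0 q1-1->q2 q2-0->q3 q2-1->q2 q3-0->q0 q3-1->q4 q4-0->q5 q4-1->q6 q5-0->q7 q5-1->q4 q6-0->q8 q6-1->q9 q7-0->q10 q7-1->q11 q8-0->q7 q8-1->q4 q9-0->q8 q9-1->q9 q10-0->q10 q10-1->q11 q11-0->q5 q11-1->q6

Handle the two conditions separately and then intersect. One (15 states) tracks the last 3 symbols read; the other (5 states) tracks whether and how much of `1101` has been seen. Each combined state is a pair, one component from each; accept when both components accept. Minimizing collapses redundant product states.
12 states suffice.
          0    1  
>  q0     q0   q1 
   q1     q0   q2 
   q2     q3   q2 
   q3     q0   q4 
 * q4     q5   q6 
   q5     q7   q4 
   q6     q8   q9 
 * q7    q10  q11 
 * q8     q7   q4 
 * q9     q8   q9 
   q10   q10  q11 
   q11    q5   q6 
(> = start, * = accepting)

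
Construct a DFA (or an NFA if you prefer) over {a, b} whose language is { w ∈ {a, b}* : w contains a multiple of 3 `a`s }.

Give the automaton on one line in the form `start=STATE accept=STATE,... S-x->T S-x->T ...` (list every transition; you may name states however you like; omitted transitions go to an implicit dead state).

Keep the running count of `a`s modulo 3: each `a` advances along the cycle q0 → q1 → q2 → q0 while other symbols loop. Accept at q0.
3 states suffice.
        a   b  
>* q0   q1  q0 
   q1   q2  q1 
   q2   q0  q2 
(> = start, * = accepting)

start=q0 accept=q0 q0-a->q1 q0-b->q0 q1-a->q2 q1-b->q1 q2-a->q0 q2-b->q2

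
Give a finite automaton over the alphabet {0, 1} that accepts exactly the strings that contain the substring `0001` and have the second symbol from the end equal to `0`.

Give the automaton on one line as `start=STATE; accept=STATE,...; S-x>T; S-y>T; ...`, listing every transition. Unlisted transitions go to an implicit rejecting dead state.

Handle the two conditions separately and then intersect. One (5 states) tracks whether and how much of `0001` has been seen; the other (7 states) tracks the last 2 symbols read. Each combined state is a pair, one component from each; accept when both components accept. After merging equivalent states the machine shrinks.
With 8 states:
        0   1  
>  q0   q1  q0 
   q1   q2  q0 
   q2   q3  q0 
   q3   q3  q4 
 * q4   q5  q6 
   q5   q7  q4 
   q6   q5  q6 
 * q7   q7  q4 
(> = start, * = accepting)

start=q0; accept=q4,q7; q0-0>q1; q0-1>q0; q1-0>q2; q1-1>q0; q2-0>q3; q2-1>q0; q3-0>q3; q3-1>q4; q4-0>q5; q4-1>q6; q5-0>q7; q5-1>q4; q6-0>q5; q6-1>q6; q7-0>q7; q7-1>q4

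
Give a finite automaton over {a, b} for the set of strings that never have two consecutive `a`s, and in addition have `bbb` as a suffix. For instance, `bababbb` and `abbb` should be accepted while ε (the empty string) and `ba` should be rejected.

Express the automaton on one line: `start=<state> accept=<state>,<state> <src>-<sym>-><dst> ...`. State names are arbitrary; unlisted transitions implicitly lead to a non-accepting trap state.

Handle the two conditions separately and then intersect. One (3 states) tracks partial matches of the forbidden pattern `aa`; the other (4 states) tracks how much of the suffix `bbb` has currently been matched. Each combined state is a pair, one component from each; accept when both components accept. Equivalent product states are then merged.
With 6 states:
        a   b  
>  S0   S1  S2 
   S1   S3  S2 
   S2   S1  S4 
   S3   S3  S3 
   S4   S1  S5 
 * S5   S1  S5 
(> = start, * = accepting)

start=S0 accept=S5 S0-a->S1 S0-b->S2 S1-a->S3 S1-b->S2 S2-a->S1 S2-b->S4 S3-a->S3 S3-b->S3 S4-a->S1 S4-b->S5 S5-a->S1 S5-b->S5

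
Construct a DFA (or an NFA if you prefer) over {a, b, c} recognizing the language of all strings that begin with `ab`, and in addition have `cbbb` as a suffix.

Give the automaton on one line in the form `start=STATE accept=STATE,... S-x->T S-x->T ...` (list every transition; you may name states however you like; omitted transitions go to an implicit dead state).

Run two small machines in parallel and take their product. The first has 4 states tracking whether the input so far still matches the prefix `ab`; the second has 5 states tracking how much of the suffix `cbbb` has currently been matched. A product state is a pair (one from each), accepting exactly when both do.
          a    b    c  
>  q0     q1   q2   q3 
   q1     q2   q4   q3 
   q2     q2   q2   q3 
   q3     q2   q5   q3 
   q4     q4   q4   q6 
   q5     q2   q7   q3 
   q6     q4   q8   q6 
   q7     q2   q9   q3 
   q8     q4  q10   q6 
   q9     q2   q2   q3 
   q10    q4  q11   q6 
 * q11    q4   q4   q6 
(> = start, * = accepting)

start=q0 accept=q11 q0-a->q1 q0-b->q2 q0-c->q3 q1-a->q2 q1-b->q4 q1-c->q3 q2-a->q2 q2-b->q2 q2-c->q3 q3-a->q2 q3-b->q5 q3-c->q3 q4-a->q4 q4-b->q4 q4-c->q6 q5-a->q2 q5-b->q7 q5-c->q3 q6-a->q4 q6-b->q8 q6-c->q6 q7-a->q2 q7-b->q9 q7-c->q3 q8-a->q4 q8-b->q10 q8-c->q6 q9-a->q2 q9-b->q2 q9-c->q3 q10-a->q4 q10-b->q11 q10-c->q6 q11-a->q4 q11-b->q4 q11-c->q6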